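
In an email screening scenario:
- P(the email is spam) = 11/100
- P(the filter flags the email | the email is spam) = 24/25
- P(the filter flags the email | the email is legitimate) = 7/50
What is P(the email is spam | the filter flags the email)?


Using Bayes' theorem:
P(A|B) = P(B|A)·P(A) / P(B)

P(the filter flags the email) = 24/25 × 11/100 + 7/50 × 89/100
= 66/625 + 623/5000 = 1151/5000

P(the email is spam|the filter flags the email) = (66/625) / (1151/5000) = 528/1151

P(the email is spam|the filter flags the email) = 528/1151 ≈ 45.87%


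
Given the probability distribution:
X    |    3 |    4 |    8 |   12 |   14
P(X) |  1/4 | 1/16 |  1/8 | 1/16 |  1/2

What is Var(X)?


E[X] = 39/4
E[X²] = 473/4
Var(X) = E[X²] - (E[X])² = 473/4 - 1521/16 = 371/16

Var(X) = 371/16 ≈ 23.1875


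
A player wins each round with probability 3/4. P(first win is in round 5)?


Geometric: P(X=5) = (1-p)^(k-1)×p = (1/4)^4×3/4 = 3/1024

P(X=5) = 3/1024 ≈ 0.29%


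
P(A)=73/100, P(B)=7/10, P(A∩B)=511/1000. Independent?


P(A)×P(B) = 511/1000
P(A∩B) = 511/1000
Equal ✓ → Independent

Yes, independent


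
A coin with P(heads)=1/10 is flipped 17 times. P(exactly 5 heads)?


Binomial: P(X=5) = C(17,5)×p^5×(1-p)^12
= 6188 × 1/100000 × 282429536481/1000000000000 = 436918492936107/25000000000000000

P(X=5) = 436918492936107/25000000000000000 ≈ 1.75%


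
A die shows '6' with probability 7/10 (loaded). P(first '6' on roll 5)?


Geometric: P(X=5) = (1-p)^(k-1)×p = (3/10)^4×7/10 = 567/100000

P(X=5) = 567/100000 ≈ 0.57%


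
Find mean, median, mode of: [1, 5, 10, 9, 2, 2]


Sorted: [1, 2, 2, 5, 9, 10]
Mean = 29/6
Median = 7/2
Freq: {1: 1, 5: 1, 10: 1, 9: 1, 2: 2}
Mode: [2]

Mean=29/6, Median=7/2, Mode=2


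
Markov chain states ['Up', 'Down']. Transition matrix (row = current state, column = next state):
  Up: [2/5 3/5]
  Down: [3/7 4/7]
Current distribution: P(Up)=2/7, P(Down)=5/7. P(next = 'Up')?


P(next=Up) = Σᵢ P(now=i)×P(i→Up)
= 2/7×2/5 + 5/7×3/7
= 4/35 + 15/49 = 103/245

P = 103/245 ≈ 0.4204


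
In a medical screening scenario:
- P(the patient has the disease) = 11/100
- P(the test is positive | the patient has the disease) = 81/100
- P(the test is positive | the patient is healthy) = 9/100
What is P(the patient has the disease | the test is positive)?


Using Bayes' theorem:
P(A|B) = P(B|A)·P(A) / P(B)

P(the test is positive) = 81/100 × 11/100 + 9/100 × 89/100
= 891/10000 + 801/10000 = 423/2500

P(the patient has the disease|the test is positive) = (891/10000) / (423/2500) = 99/188

P(the patient has the disease|the test is positive) = 99/188 ≈ 52.66%


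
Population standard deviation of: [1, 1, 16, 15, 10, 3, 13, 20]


Mean = 79/8
  (1-79/8)²=5041/64
  (1-79/8)²=5041/64
  (16-79/8)²=2401/64
  (15-79/8)²=1681/64
  (10-79/8)²=1/64
  (3-79/8)²=3025/64
  (13-79/8)²=625/64
  (20-79/8)²=6561/64
Σ(x-μ)² = 3047/8
σ² = (3047/8)/8 = 3047/64

σ = √(3047/64) ≈ 6.9000


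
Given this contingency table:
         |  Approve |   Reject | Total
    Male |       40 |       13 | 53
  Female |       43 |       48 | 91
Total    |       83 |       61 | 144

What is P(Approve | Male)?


P(Approve | Male) = 40/(40+13) = 40/53

P(Approve|Male) = 40/53 ≈ 75.47%


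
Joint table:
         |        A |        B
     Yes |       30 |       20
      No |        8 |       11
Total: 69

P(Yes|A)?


P(Yes|A) = 30/(30+8) = 30/38 = 15/19

P = 15/19 ≈ 78.95%


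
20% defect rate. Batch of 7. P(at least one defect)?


P(all good) = (4/5)^7 = 16384/78125
P(≥1 defect) = 61741/78125

P = 61741/78125 ≈ 79.03%


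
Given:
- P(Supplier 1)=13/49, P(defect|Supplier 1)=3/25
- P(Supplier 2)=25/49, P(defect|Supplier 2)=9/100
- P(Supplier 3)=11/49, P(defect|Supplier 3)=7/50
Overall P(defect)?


P(B) = Σ P(B|Aᵢ)×P(Aᵢ)
  3/25×13/49 = 39/1225
  9/100×25/49 = 9/196
  7/50×11/49 = 11/350
Sum = 107/980

P(defect) = 107/980 ≈ 10.92%


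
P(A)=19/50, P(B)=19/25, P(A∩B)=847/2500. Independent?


P(A)×P(B) = 361/1250
P(A∩B) = 847/2500
Not equal → NOT independent

No, not independent


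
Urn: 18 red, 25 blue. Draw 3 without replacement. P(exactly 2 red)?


Hypergeometric: C(18,2)×C(25,1)/C(43,3)
= 153×25/12341 = 3825/12341

P(X=2) = 3825/12341 ≈ 30.99%


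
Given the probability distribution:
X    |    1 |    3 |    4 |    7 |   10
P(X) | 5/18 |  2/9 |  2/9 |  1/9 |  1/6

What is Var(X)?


E[X] = 77/18
E[X²] = 503/18
Var(X) = E[X²] - (E[X])² = 503/18 - 5929/324 = 3125/324

Var(X) = 3125/324 ≈ 9.6451


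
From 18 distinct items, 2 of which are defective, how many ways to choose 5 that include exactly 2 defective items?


Choose 2 of the 2 defective items and 3 of the other 16 items:
C(2,2)×C(16,3) = 1×560 = 560

560


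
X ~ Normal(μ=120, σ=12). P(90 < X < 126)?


z₁=(90-120)/12=-2.5, z₂=(126-120)/12=0.5
P = Φ(0.5) - Φ(-2.5) = 0.691462 - 0.006210 = 0.685252 ≈ 0.6853

P(90 < X < 126) ≈ 0.6853


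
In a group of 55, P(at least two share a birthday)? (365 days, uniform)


P(all different) = Π(365-i)/365 for i=0..54
= 0.013738
P(match) = 1 - 0.013738 = 0.986262

P ≈ 0.9863 ≈ 98.63%


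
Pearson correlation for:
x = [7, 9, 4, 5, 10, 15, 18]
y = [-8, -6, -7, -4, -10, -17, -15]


n=7, Σx=68, Σy=-67, Σxy=-783, Σx²=820, Σy²=779
r = (7×(-783) - 68×(-67))/√((7×820 - 68²)(7×779 - (-67)²))
= -925/√(1116×964) = -925/√1075824 ≈ -925/1037.2194 ≈ -0.8918

r ≈ -0.8918


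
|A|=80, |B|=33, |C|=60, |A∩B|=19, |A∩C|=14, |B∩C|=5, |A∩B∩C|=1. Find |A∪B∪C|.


|A∪B∪C| = 80+33+60-19-14-5+1 = 136

|A∪B∪C| = 136


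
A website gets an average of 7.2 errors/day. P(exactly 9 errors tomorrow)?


Poisson(λ=7.2): P(X=9) = e^(-λ)×λ^k/k!
= e^(-7.2) × 7.2^9 / 9!
≈ 0.0007465858084 × 51998697.8142 / 362880 ≈ 0.106982

P(X=9) ≈ 0.106982 ≈ 10.70%


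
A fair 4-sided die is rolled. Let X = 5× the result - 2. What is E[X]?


E[die] = (1+4)/2 = 5/2
E[X] = 5×5/2 - 2 = 21/2

E[X] = 21/2


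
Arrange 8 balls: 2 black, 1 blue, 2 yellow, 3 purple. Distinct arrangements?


8!/(2!×1!×2!×3!) = 1680

1680


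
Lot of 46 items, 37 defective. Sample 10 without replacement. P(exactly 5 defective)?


Hypergeometric: C(37,5)×C(9,5)/C(46,10)
= 435897×126/4076350421 = 134946/10015603

P(X=5) = 134946/10015603 ≈ 1.35%


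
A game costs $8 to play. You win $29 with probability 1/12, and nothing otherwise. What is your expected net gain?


E[gain] = (29-8)×1/12 + (-8)×11/12
= 7/4 - 22/3 = -67/12

Expected net gain = $-67/12 ≈ $-5.58


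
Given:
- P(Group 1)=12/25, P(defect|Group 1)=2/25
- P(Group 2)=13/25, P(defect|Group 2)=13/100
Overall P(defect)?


P(B) = Σ P(B|Aᵢ)×P(Aᵢ)
  2/25×12/25 = 24/625
  13/100×13/25 = 169/2500
Sum = 53/500

P(defect) = 53/500 ≈ 10.60%


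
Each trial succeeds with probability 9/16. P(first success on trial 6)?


Geometric: P(X=6) = (1-p)^(k-1)×p = (7/16)^5×9/16 = 151263/16777216

P(X=6) = 151263/16777216 ≈ 0.90%


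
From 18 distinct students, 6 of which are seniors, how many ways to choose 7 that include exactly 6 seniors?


Choose 6 of the 6 seniors and 1 of the other 12 students:
C(6,6)×C(12,1) = 1×12 = 12

12


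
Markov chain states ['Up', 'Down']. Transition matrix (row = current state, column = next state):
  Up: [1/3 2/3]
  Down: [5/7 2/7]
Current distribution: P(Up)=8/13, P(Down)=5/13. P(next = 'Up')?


P(next=Up) = Σᵢ P(now=i)×P(i→Up)
= 8/13×1/3 + 5/13×5/7
= 8/39 + 25/91 = 131/273

P = 131/273 ≈ 0.4799


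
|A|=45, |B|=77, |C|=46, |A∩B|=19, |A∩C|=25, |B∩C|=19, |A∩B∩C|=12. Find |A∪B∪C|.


|A∪B∪C| = 45+77+46-19-25-19+12 = 117

|A∪B∪C| = 117


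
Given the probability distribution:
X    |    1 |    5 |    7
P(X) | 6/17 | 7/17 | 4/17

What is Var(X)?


E[X] = 69/17
E[X²] = 377/17
Var(X) = E[X²] - (E[X])² = 377/17 - 4761/289 = 1648/289

Var(X) = 1648/289 ≈ 5.7024


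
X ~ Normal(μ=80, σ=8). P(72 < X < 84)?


z₁=(72-80)/8=-1.0, z₂=(84-80)/8=0.5
P = Φ(0.5) - Φ(-1.0) = 0.691462 - 0.158655 = 0.532807 ≈ 0.5328

P(72 < X < 84) ≈ 0.5328


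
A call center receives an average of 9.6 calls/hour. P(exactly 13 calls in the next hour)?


Poisson(λ=9.6): P(X=13) = e^(-λ)×λ^k/k!
= e^(-9.6) × 9.6^13 / 13!
≈ 6.772873649e-05 × 5.88201367037e+12 / 6227020800 ≈ 0.063976

P(X=13) ≈ 0.063976 ≈ 6.40%


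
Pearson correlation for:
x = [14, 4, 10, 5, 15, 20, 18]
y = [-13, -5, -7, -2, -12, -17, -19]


n=7, Σx=86, Σy=-75, Σxy=-1144, Σx²=1286, Σy²=1041
r = (7×(-1144) - 86×(-75))/√((7×1286 - 86²)(7×1041 - (-75)²))
= -1558/√(1606×1662) = -1558/√2669172 ≈ -1558/1633.7601 ≈ -0.9536

r ≈ -0.9536


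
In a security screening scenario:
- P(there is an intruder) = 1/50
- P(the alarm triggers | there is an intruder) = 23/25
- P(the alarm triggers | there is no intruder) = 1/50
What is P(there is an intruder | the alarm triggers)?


Using Bayes' theorem:
P(A|B) = P(B|A)·P(A) / P(B)

P(the alarm triggers) = 23/25 × 1/50 + 1/50 × 49/50
= 23/1250 + 49/2500 = 19/500

P(there is an intruder|the alarm triggers) = (23/1250) / (19/500) = 46/95

P(there is an intruder|the alarm triggers) = 46/95 ≈ 48.42%


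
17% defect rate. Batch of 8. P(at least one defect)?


P(all good) = (83/100)^8 = 2252292232139041/10000000000000000
P(≥1 defect) = 7747707767860959/10000000000000000

P = 7747707767860959/10000000000000000 ≈ 77.48%


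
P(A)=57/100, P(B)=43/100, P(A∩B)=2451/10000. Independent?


P(A)×P(B) = 2451/10000
P(A∩B) = 2451/10000
Equal ✓ → Independent

Yes, independent


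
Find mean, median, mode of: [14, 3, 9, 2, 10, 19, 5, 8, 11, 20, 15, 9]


Sorted: [2, 3, 5, 8, 9, 9, 10, 11, 14, 15, 19, 20]
Mean = 125/12
Median = 19/2
Freq: {14: 1, 3: 1, 9: 2, 2: 1, 10: 1, 19: 1, 5: 1, 8: 1, 11: 1, 20: 1, 15: 1}
Mode: [9]

Mean=125/12, Median=19/2, Mode=9


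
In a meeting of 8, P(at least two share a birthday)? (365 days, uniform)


P(all different) = Π(365-i)/365 for i=0..7
= 0.925665
P(match) = 1 - 0.925665 = 0.074335

P ≈ 0.0743 ≈ 7.43%


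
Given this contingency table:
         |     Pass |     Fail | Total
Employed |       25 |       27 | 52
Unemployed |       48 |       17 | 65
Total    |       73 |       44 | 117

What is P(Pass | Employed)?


P(Pass | Employed) = 25/(25+27) = 25/52

P(Pass|Employed) = 25/52 ≈ 48.08%


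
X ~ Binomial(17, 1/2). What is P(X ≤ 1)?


P(X ≤ 1) = Σ P(X=i) for i=0..1
P(X=0) = 1/131072
P(X=1) = 17/131072
Sum = 9/65536

P(X ≤ 1) = 9/65536 ≈ 0.01%


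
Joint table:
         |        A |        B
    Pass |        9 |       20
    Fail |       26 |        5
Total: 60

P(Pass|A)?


P(Pass|A) = 9/(9+26) = 9/35

P = 9/35 ≈ 25.71%


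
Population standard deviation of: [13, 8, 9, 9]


Mean = 39/4
  (13-39/4)²=169/16
  (8-39/4)²=49/16
  (9-39/4)²=9/16
  (9-39/4)²=9/16
Σ(x-μ)² = 59/4
σ² = (59/4)/4 = 59/16

σ = √(59/16) ≈ 1.9203


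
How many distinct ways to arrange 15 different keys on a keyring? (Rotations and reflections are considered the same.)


Free circular arrangements: rotations and reflections both identified.
(n-1)!/2 = 14!/2 = 87178291200/2 = 43589145600

43589145600


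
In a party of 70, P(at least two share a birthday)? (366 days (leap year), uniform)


P(all different) = Π(366-i)/366 for i=0..69
= 0.000858
P(match) = 1 - 0.000858 = 0.999142

P ≈ 0.9991 ≈ 99.91%


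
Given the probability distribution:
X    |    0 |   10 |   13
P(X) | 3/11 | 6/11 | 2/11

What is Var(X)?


E[X] = 86/11
E[X²] = 938/11
Var(X) = E[X²] - (E[X])² = 938/11 - 7396/121 = 2922/121

Var(X) = 2922/121 ≈ 24.1488


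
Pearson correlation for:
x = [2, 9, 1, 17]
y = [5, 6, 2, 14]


n=4, Σx=29, Σy=27, Σxy=304, Σx²=375, Σy²=261
r = (4×304 - 29×27)/√((4×375 - 29²)(4×261 - 27²))
= 433/√(659×315) = 433/√207585 ≈ 433/455.6150 ≈ 0.9504

r ≈ 0.9504


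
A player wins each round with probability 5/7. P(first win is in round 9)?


Geometric: P(X=9) = (1-p)^(k-1)×p = (2/7)^8×5/7 = 1280/40353607

P(X=9) = 1280/40353607 ≈ 0.00%


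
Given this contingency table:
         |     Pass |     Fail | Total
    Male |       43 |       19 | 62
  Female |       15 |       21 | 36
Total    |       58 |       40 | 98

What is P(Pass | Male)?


P(Pass | Male) = 43/(43+19) = 43/62

P(Pass|Male) = 43/62 ≈ 69.35%


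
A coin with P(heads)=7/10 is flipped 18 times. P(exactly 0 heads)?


Binomial: P(X=0) = C(18,0)×p^0×(1-p)^18
= 1 × 1 × 387420489/1000000000000000000 = 387420489/1000000000000000000

P(X=0) = 387420489/1000000000000000000 ≈ 0.00%


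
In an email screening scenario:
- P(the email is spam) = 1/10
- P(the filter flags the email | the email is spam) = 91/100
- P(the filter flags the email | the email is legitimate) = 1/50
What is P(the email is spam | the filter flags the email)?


Using Bayes' theorem:
P(A|B) = P(B|A)·P(A) / P(B)

P(the filter flags the email) = 91/100 × 1/10 + 1/50 × 9/10
= 91/1000 + 9/500 = 109/1000

P(the email is spam|the filter flags the email) = (91/1000) / (109/1000) = 91/109

P(the email is spam|the filter flags the email) = 91/109 ≈ 83.49%


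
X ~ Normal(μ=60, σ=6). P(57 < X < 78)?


z₁=(57-60)/6=-0.5, z₂=(78-60)/6=3.0
P = Φ(3.0) - Φ(-0.5) = 0.998650 - 0.308538 = 0.690112 ≈ 0.6901

P(57 < X < 78) ≈ 0.6901


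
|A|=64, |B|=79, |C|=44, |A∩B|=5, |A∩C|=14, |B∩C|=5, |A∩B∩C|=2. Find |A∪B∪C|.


|A∪B∪C| = 64+79+44-5-14-5+2 = 165

|A∪B∪C| = 165


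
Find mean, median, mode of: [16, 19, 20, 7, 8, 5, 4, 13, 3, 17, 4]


Sorted: [3, 4, 4, 5, 7, 8, 13, 16, 17, 19, 20]
Mean = 116/11
Median = 8
Freq: {16: 1, 19: 1, 20: 1, 7: 1, 8: 1, 5: 1, 4: 2, 13: 1, 3: 1, 17: 1}
Mode: [4]

Mean=116/11, Median=8, Mode=4


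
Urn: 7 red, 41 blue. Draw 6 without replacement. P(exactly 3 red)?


Hypergeometric: C(7,3)×C(41,3)/C(48,6)
= 35×10660/12271512 = 93275/3067878

P(X=3) = 93275/3067878 ≈ 3.04%


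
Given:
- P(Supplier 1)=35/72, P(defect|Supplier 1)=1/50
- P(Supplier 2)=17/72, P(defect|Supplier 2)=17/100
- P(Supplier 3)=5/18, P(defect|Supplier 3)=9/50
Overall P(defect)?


P(B) = Σ P(B|Aᵢ)×P(Aᵢ)
  1/50×35/72 = 7/720
  17/100×17/72 = 289/7200
  9/50×5/18 = 1/20
Sum = 719/7200

P(defect) = 719/7200 ≈ 9.99%


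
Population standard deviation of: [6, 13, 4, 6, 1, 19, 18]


Mean = 67/7
  (6-67/7)²=625/49
  (13-67/7)²=576/49
  (4-67/7)²=1521/49
  (6-67/7)²=625/49
  (1-67/7)²=3600/49
  (19-67/7)²=4356/49
  (18-67/7)²=3481/49
Σ(x-μ)² = 2112/7
σ² = (2112/7)/7 = 2112/49

σ = √(2112/49) ≈ 6.5652


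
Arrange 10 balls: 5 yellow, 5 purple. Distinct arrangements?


10!/(5!×5!) = 252

252


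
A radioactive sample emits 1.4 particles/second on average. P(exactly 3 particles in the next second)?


Poisson(λ=1.4): P(X=3) = e^(-λ)×λ^k/k!
= e^(-1.4) × 1.4^3 / 3!
≈ 0.2465969639 × 2.744 / 6 ≈ 0.112777

P(X=3) ≈ 0.112777 ≈ 11.28%


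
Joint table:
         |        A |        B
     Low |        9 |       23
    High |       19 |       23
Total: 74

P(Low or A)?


P(Low∨A) = P(Low) + P(A) - P(Low∧A)
= (32 + 28 - 9)/74 = 51/74

P = 51/74 ≈ 68.92%


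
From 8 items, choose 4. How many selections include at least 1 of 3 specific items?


Complement: C(8,4) - C(5,4) = 70 - 5 = 65

65


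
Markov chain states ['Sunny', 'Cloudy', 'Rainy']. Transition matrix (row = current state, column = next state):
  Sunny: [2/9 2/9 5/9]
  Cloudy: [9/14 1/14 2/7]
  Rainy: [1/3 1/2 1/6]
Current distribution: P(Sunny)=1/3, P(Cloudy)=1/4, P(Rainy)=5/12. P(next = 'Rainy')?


P(next=Rainy) = Σᵢ P(now=i)×P(i→Rainy)
= 1/3×5/9 + 1/4×2/7 + 5/12×1/6
= 5/27 + 1/14 + 5/72 = 493/1512

P = 493/1512 ≈ 0.3261


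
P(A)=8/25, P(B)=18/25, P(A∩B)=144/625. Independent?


P(A)×P(B) = 144/625
P(A∩B) = 144/625
Equal ✓ → Independent

Yes, independent


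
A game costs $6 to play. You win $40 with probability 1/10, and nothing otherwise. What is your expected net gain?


E[gain] = (40-6)×1/10 + (-6)×9/10
= 17/5 - 27/5 = -2

Expected net gain = $-2 ≈ $-2.00


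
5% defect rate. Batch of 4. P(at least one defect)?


P(all good) = (19/20)^4 = 130321/160000
P(≥1 defect) = 29679/160000

P = 29679/160000 ≈ 18.55%


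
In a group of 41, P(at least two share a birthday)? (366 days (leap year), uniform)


P(all different) = Π(366-i)/366 for i=0..40
= 0.097493
P(match) = 1 - 0.097493 = 0.902507

P ≈ 0.9025 ≈ 90.25%


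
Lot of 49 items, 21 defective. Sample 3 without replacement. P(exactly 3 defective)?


Hypergeometric: C(21,3)×C(28,0)/C(49,3)
= 1330×1/18424 = 95/1316

P(X=3) = 95/1316 ≈ 7.22%


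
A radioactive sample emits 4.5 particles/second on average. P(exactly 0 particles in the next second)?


Poisson(λ=4.5): P(X=0) = e^(-λ)×λ^k/k!
= e^(-4.5) × 4.5^0 / 0!
≈ 0.01110899654 × 1 / 1 ≈ 0.011109

P(X=0) ≈ 0.011109 ≈ 1.11%


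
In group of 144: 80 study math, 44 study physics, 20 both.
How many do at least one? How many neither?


|A∪B| = 80+44-20 = 104
Neither = 144-104 = 40

At least one: 104; Neither: 40


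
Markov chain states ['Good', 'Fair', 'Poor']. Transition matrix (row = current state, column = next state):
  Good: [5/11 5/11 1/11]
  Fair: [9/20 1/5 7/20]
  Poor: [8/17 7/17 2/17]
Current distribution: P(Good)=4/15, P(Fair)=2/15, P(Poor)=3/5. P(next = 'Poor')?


P(next=Poor) = Σᵢ P(now=i)×P(i→Poor)
= 4/15×1/11 + 2/15×7/20 + 3/5×2/17
= 4/165 + 7/150 + 6/85 = 1323/9350

P = 1323/9350 ≈ 0.1415


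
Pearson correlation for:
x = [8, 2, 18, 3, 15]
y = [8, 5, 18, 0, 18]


n=5, Σx=46, Σy=49, Σxy=668, Σx²=626, Σy²=737
r = (5×668 - 46×49)/√((5×626 - 46²)(5×737 - 49²))
= 1086/√(1014×1284) = 1086/√1301976 ≈ 1086/1141.0416 ≈ 0.9518

r ≈ 0.9518


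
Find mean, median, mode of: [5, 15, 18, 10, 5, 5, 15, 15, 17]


Sorted: [5, 5, 5, 10, 15, 15, 15, 17, 18]
Mean = 105/9 = 35/3
Median = 15
Freq: {5: 3, 15: 3, 18: 1, 10: 1, 17: 1}
Mode: [5, 15]

Mean=35/3, Median=15, Mode=[5, 15]


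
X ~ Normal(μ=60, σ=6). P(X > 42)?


z = (42-60)/6 = -3.0
P(X > 42) = 1 - P(Z ≤ -3.0) = 1 - 0.0013 = 0.9987

P(X > 42) ≈ 0.9987


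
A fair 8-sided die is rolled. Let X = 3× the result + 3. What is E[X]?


E[die] = (1+8)/2 = 9/2
E[X] = 3×9/2 + 3 = 33/2

E[X] = 33/2


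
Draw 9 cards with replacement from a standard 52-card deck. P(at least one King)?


P(not a King) = 48/52 = 12/13
P(none in 9 draws) = (12/13)^9 = 5159780352/10604499373
P(≥1 King) = 1 - 5159780352/10604499373 = 5444719021/10604499373

P = 5444719021/10604499373 ≈ 51.34%


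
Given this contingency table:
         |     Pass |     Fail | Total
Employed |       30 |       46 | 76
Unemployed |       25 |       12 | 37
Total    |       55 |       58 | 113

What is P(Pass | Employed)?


P(Pass | Employed) = 30/(30+46) = 30/76 = 15/38

P(Pass|Employed) = 15/38 ≈ 39.47%


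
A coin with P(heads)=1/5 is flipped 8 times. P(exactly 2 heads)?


Binomial: P(X=2) = C(8,2)×p^2×(1-p)^6
= 28 × 1/25 × 4096/15625 = 114688/390625

P(X=2) = 114688/390625 ≈ 29.36%


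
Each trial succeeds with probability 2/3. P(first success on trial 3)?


Geometric: P(X=3) = (1-p)^(k-1)×p = (1/3)^2×2/3 = 2/27

P(X=3) = 2/27 ≈ 7.41%


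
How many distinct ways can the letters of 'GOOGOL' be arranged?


Letters: 6, freq: {'G': 2, 'O': 3, 'L': 1}
6!/(2!×3!×1!) = 720/12 = 60

60


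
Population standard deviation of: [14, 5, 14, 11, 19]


Mean = 63/5
  (14-63/5)²=49/25
  (5-63/5)²=1444/25
  (14-63/5)²=49/25
  (11-63/5)²=64/25
  (19-63/5)²=1024/25
Σ(x-μ)² = 526/5
σ² = (526/5)/5 = 526/25

σ = √(526/25) ≈ 4.5869


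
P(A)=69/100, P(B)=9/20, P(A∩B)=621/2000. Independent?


P(A)×P(B) = 621/2000
P(A∩B) = 621/2000
Equal ✓ → Independent

Yes, independent


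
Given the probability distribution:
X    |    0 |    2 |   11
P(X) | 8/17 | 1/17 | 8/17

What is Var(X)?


E[X] = 90/17
E[X²] = 972/17
Var(X) = E[X²] - (E[X])² = 972/17 - 8100/289 = 8424/289

Var(X) = 8424/289 ≈ 29.1488


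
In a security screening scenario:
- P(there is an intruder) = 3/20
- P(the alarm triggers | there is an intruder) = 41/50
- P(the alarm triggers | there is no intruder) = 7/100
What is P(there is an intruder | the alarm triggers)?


Using Bayes' theorem:
P(A|B) = P(B|A)·P(A) / P(B)

P(the alarm triggers) = 41/50 × 3/20 + 7/100 × 17/20
= 123/1000 + 119/2000 = 73/400

P(there is an intruder|the alarm triggers) = (123/1000) / (73/400) = 246/365

P(there is an intruder|the alarm triggers) = 246/365 ≈ 67.40%


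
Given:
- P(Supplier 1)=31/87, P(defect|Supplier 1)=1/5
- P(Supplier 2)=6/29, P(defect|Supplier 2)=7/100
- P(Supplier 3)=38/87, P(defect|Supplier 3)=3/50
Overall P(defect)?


P(B) = Σ P(B|Aᵢ)×P(Aᵢ)
  1/5×31/87 = 31/435
  7/100×6/29 = 21/1450
  3/50×38/87 = 19/725
Sum = 487/4350

P(defect) = 487/4350 ≈ 11.20%


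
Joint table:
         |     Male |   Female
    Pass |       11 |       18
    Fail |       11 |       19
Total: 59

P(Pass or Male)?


P(Pass∨Male) = P(Pass) + P(Male) - P(Pass∧Male)
= (29 + 22 - 11)/59 = 40/59

P = 40/59 ≈ 67.80%


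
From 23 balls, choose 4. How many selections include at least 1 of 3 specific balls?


Complement: C(23,4) - C(20,4) = 8855 - 4845 = 4010

4010


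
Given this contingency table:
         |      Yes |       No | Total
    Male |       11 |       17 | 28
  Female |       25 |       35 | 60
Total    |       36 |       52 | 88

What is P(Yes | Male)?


P(Yes | Male) = 11/(11+17) = 11/28

P(Yes|Male) = 11/28 ≈ 39.29%


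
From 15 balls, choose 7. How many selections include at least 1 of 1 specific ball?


Complement: C(15,7) - C(14,7) = 6435 - 3432 = 3003

3003


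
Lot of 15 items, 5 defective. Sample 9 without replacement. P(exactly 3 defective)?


Hypergeometric: C(5,3)×C(10,6)/C(15,9)
= 10×210/5005 = 60/143

P(X=3) = 60/143 ≈ 41.96%


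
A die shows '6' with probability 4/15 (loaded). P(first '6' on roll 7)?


Geometric: P(X=7) = (1-p)^(k-1)×p = (11/15)^6×4/15 = 7086244/170859375

P(X=7) = 7086244/170859375 ≈ 4.15%


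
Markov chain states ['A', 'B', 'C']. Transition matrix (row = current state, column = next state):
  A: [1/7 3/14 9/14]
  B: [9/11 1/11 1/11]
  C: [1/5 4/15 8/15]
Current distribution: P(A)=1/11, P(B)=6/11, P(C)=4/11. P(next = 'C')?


P(next=C) = Σᵢ P(now=i)×P(i→C)
= 1/11×9/14 + 6/11×1/11 + 4/11×8/15
= 9/154 + 6/121 + 32/165 = 7673/25410

P = 7673/25410 ≈ 0.3020


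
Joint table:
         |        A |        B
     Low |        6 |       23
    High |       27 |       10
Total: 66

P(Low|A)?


P(Low|A) = 6/(6+27) = 6/33 = 2/11

P = 2/11 ≈ 18.18%


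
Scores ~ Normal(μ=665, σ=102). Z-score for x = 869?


z = (x - μ)/σ = (869 - 665)/102 = 2.0

z = 2.0


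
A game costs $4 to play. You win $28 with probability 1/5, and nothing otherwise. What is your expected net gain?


E[gain] = (28-4)×1/5 + (-4)×4/5
= 24/5 - 16/5 = 8/5

Expected net gain = $8/5 ≈ $1.60


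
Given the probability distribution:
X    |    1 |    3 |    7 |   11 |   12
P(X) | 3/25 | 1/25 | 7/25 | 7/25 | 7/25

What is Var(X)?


E[X] = 216/25
E[X²] = 442/5
Var(X) = E[X²] - (E[X])² = 442/5 - 46656/625 = 8594/625

Var(X) = 8594/625 ≈ 13.7504


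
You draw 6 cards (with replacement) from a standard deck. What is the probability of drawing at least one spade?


P(not a spade) = 39/52 = 3/4
P(none in 6 draws) = (3/4)^6 = 729/4096
P(≥1 spade) = 1 - 729/4096 = 3367/4096

P = 3367/4096 ≈ 82.20%


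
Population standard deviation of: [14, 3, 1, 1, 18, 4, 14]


Mean = 55/7
  (14-55/7)²=1849/49
  (3-55/7)²=1156/49
  (1-55/7)²=2304/49
  (1-55/7)²=2304/49
  (18-55/7)²=5041/49
  (4-55/7)²=729/49
  (14-55/7)²=1849/49
Σ(x-μ)² = 2176/7
σ² = (2176/7)/7 = 2176/49

σ = √(2176/49) ≈ 6.6639


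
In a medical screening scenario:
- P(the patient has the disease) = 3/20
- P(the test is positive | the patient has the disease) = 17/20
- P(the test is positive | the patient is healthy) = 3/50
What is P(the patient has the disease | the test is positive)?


Using Bayes' theorem:
P(A|B) = P(B|A)·P(A) / P(B)

P(the test is positive) = 17/20 × 3/20 + 3/50 × 17/20
= 51/400 + 51/1000 = 357/2000

P(the patient has the disease|the test is positive) = (51/400) / (357/2000) = 5/7

P(the patient has the disease|the test is positive) = 5/7 ≈ 71.43%


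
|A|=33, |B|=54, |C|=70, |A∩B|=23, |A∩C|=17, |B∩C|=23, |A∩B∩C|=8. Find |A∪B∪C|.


|A∪B∪C| = 33+54+70-23-17-23+8 = 102

|A∪B∪C| = 102


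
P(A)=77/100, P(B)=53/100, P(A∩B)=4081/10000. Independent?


P(A)×P(B) = 4081/10000
P(A∩B) = 4081/10000
Equal ✓ → Independent

Yes, independent


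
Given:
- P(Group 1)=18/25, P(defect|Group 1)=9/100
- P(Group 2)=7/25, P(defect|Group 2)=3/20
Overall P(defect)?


P(B) = Σ P(B|Aᵢ)×P(Aᵢ)
  9/100×18/25 = 81/1250
  3/20×7/25 = 21/500
Sum = 267/2500

P(defect) = 267/2500 ≈ 10.68%


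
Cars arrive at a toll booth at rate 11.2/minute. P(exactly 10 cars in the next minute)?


Poisson(λ=11.2): P(X=10) = e^(-λ)×λ^k/k!
= e^(-11.2) × 11.2^10 / 10!
≈ 1.367419607e-05 × 31058482083.4 / 3628800 ≈ 0.117036

P(X=10) ≈ 0.117036 ≈ 11.70%


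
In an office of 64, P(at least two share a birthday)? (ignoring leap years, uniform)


P(all different) = Π(365-i)/365 for i=0..63
= 0.002810
P(match) = 1 - 0.002810 = 0.997190

P ≈ 0.9972 ≈ 99.72%


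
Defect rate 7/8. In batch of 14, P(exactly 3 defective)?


Binomial: P(X=3) = C(14,3)×p^3×(1-p)^11
= 364 × 343/512 × 1/8589934592 = 31213/1099511627776

P(X=3) = 31213/1099511627776 ≈ 0.00%


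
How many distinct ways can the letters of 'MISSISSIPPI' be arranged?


Letters: 11, freq: {'M': 1, 'I': 4, 'S': 4, 'P': 2}
11!/(1!×4!×4!×2!) = 39916800/1152 = 34650

34650


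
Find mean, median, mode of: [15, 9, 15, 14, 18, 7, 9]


Sorted: [7, 9, 9, 14, 15, 15, 18]
Mean = 87/7
Median = 14
Freq: {15: 2, 9: 2, 14: 1, 18: 1, 7: 1}
Mode: [9, 15]

Mean=87/7, Median=14, Mode=[9, 15]


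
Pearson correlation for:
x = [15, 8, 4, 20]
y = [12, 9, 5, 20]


n=4, Σx=47, Σy=46, Σxy=672, Σx²=705, Σy²=650
r = (4×672 - 47×46)/√((4×705 - 47²)(4×650 - 46²))
= 526/√(611×484) = 526/√295724 ≈ 526/543.8051 ≈ 0.9673

r ≈ 0.9673


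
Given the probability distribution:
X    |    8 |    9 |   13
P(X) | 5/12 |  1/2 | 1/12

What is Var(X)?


E[X] = 107/12
E[X²] = 325/4
Var(X) = E[X²] - (E[X])² = 325/4 - 11449/144 = 251/144

Var(X) = 251/144 ≈ 1.7431


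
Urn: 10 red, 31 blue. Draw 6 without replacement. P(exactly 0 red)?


Hypergeometric: C(10,0)×C(31,6)/C(41,6)
= 1×736281/4496388 = 18879/115292

P(X=0) = 18879/115292 ≈ 16.37%


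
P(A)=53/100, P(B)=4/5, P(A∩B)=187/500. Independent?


P(A)×P(B) = 53/125
P(A∩B) = 187/500
Not equal → NOT independent

No, not independent


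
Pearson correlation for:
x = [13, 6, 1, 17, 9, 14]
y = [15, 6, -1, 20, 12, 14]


n=6, Σx=60, Σy=66, Σxy=874, Σx²=772, Σy²=1002
r = (6×874 - 60×66)/√((6×772 - 60²)(6×1002 - 66²))
= 1284/√(1032×1656) = 1284/√1708992 ≈ 1284/1307.2842 ≈ 0.9822

r ≈ 0.9822


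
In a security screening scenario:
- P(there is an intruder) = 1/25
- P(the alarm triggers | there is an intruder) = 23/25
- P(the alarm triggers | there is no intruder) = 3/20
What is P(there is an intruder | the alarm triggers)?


Using Bayes' theorem:
P(A|B) = P(B|A)·P(A) / P(B)

P(the alarm triggers) = 23/25 × 1/25 + 3/20 × 24/25
= 23/625 + 18/125 = 113/625

P(there is an intruder|the alarm triggers) = (23/625) / (113/625) = 23/113

P(there is an intruder|the alarm triggers) = 23/113 ≈ 20.35%


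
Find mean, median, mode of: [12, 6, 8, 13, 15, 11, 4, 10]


Sorted: [4, 6, 8, 10, 11, 12, 13, 15]
Mean = 79/8
Median = 21/2
Freq: {12: 1, 6: 1, 8: 1, 13: 1, 15: 1, 11: 1, 4: 1, 10: 1}
Mode: No mode

Mean=79/8, Median=21/2, Mode=No mode


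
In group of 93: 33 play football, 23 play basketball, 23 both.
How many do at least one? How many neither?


|A∪B| = 33+23-23 = 33
Neither = 93-33 = 60

At least one: 33; Neither: 60


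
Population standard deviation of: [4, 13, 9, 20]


Mean = 46/4 = 23/2
  (4-23/2)²=225/4
  (13-23/2)²=9/4
  (9-23/2)²=25/4
  (20-23/2)²=289/4
Σ(x-μ)² = 137
σ² = 137/4

σ = √(137/4) ≈ 5.8523


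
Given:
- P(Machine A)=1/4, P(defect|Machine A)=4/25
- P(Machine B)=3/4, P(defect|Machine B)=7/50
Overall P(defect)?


P(B) = Σ P(B|Aᵢ)×P(Aᵢ)
  4/25×1/4 = 1/25
  7/50×3/4 = 21/200
Sum = 29/200

P(defect) = 29/200 ≈ 14.50%


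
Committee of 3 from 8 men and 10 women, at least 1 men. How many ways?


Count by #men:
  1M,2W: C(8,1)×C(10,2)=360
  2M,1W: C(8,2)×C(10,1)=280
  3M,0W: C(8,3)×C(10,0)=56
Total = 696

696


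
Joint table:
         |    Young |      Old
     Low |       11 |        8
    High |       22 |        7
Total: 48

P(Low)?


P(Low) = (11+8)/48 = 19/48

P(Low) = 19/48 ≈ 39.58%


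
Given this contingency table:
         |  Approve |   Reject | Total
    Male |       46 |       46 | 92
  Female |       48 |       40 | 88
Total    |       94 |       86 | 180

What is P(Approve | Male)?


P(Approve | Male) = 46/(46+46) = 46/92 = 1/2

P(Approve|Male) = 1/2 ≈ 50.00%


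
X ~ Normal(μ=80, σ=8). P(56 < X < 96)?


z₁=(56-80)/8=-3.0, z₂=(96-80)/8=2.0
P = Φ(2.0) - Φ(-3.0) = 0.977250 - 0.001350 = 0.975900 ≈ 0.9759

P(56 < X < 96) ≈ 0.9759


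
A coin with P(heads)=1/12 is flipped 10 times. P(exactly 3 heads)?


Binomial: P(X=3) = C(10,3)×p^3×(1-p)^7
= 120 × 1/1728 × 19487171/35831808 = 97435855/2579890176

P(X=3) = 97435855/2579890176 ≈ 3.78%


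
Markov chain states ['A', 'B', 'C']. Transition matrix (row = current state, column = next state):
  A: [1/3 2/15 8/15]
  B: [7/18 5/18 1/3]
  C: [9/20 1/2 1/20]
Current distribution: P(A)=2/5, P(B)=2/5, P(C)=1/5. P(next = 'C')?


P(next=C) = Σᵢ P(now=i)×P(i→C)
= 2/5×8/15 + 2/5×1/3 + 1/5×1/20
= 16/75 + 2/15 + 1/100 = 107/300

P = 107/300 ≈ 0.3567


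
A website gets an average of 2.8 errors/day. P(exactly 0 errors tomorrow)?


Poisson(λ=2.8): P(X=0) = e^(-λ)×λ^k/k!
= e^(-2.8) × 2.8^0 / 0!
≈ 0.06081006263 × 1 / 1 ≈ 0.060810

P(X=0) ≈ 0.060810 ≈ 6.08%


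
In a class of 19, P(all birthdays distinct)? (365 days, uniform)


P(all different) = Π(365-i)/365 for i=0..18
= (365/365)×(364/365)×...×(347/365)
= 0.620881

P ≈ 0.6209 ≈ 62.09%


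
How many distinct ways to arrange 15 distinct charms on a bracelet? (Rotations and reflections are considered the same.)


Free circular arrangements: rotations and reflections both identified.
(n-1)!/2 = 14!/2 = 87178291200/2 = 43589145600

43589145600


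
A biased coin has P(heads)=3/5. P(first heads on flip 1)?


Geometric: P(X=1) = (1-p)^(k-1)×p = (2/5)^0×3/5 = 3/5

P(X=1) = 3/5 ≈ 60.00%


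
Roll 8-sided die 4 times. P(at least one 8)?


P(no 8)^4 = (7/8)^4 = 2401/4096
P(≥1) = 1 - 2401/4096 = 1695/4096

P = 1695/4096 ≈ 41.38%


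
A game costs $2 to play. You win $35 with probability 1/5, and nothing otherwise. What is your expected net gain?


E[gain] = (35-2)×1/5 + (-2)×4/5
= 33/5 - 8/5 = 5

Expected net gain = $5 ≈ $5.00


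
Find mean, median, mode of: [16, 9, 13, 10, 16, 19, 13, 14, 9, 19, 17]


Sorted: [9, 9, 10, 13, 13, 14, 16, 16, 17, 19, 19]
Mean = 155/11
Median = 14
Freq: {16: 2, 9: 2, 13: 2, 10: 1, 19: 2, 14: 1, 17: 1}
Mode: [9, 13, 16, 19]

Mean=155/11, Median=14, Mode=[9, 13, 16, 19]


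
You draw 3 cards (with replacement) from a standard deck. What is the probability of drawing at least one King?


P(not a King) = 48/52 = 12/13
P(none in 3 draws) = (12/13)^3 = 1728/2197
P(≥1 King) = 1 - 1728/2197 = 469/2197

P = 469/2197 ≈ 21.35%


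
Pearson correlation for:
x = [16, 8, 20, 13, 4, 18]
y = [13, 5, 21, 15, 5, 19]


n=6, Σx=79, Σy=78, Σxy=1225, Σx²=1229, Σy²=1246
r = (6×1225 - 79×78)/√((6×1229 - 79²)(6×1246 - 78²))
= 1188/√(1133×1392) = 1188/√1577136 ≈ 1188/1255.8408 ≈ 0.9460

r ≈ 0.9460


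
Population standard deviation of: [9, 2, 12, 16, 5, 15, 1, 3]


Mean = 63/8
  (9-63/8)²=81/64
  (2-63/8)²=2209/64
  (12-63/8)²=1089/64
  (16-63/8)²=4225/64
  (5-63/8)²=529/64
  (15-63/8)²=3249/64
  (1-63/8)²=3025/64
  (3-63/8)²=1521/64
Σ(x-μ)² = 1991/8
σ² = (1991/8)/8 = 1991/64

σ = √(1991/64) ≈ 5.5776


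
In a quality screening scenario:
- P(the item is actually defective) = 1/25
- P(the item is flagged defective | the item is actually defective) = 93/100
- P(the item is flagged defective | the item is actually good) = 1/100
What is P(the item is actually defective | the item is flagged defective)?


Using Bayes' theorem:
P(A|B) = P(B|A)·P(A) / P(B)

P(the item is flagged defective) = 93/100 × 1/25 + 1/100 × 24/25
= 93/2500 + 6/625 = 117/2500

P(the item is actually defective|the item is flagged defective) = (93/2500) / (117/2500) = 31/39

P(the item is actually defective|the item is flagged defective) = 31/39 ≈ 79.49%


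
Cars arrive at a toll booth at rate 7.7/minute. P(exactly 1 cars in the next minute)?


Poisson(λ=7.7): P(X=1) = e^(-λ)×λ^k/k!
= e^(-7.7) × 7.7^1 / 1!
≈ 0.0004528271829 × 7.7 / 1 ≈ 0.003487

P(X=1) ≈ 0.003487 ≈ 0.35%


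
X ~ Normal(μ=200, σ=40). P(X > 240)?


z = (240-200)/40 = 1.0
P(X > 240) = 1 - P(Z ≤ 1.0) = 1 - 0.8413 = 0.1587

P(X > 240) ≈ 0.1587


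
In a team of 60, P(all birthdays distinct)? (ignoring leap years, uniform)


P(all different) = Π(365-i)/365 for i=0..59
= (365/365)×(364/365)×...×(306/365)
= 0.005877

P ≈ 0.0059 ≈ 0.59%


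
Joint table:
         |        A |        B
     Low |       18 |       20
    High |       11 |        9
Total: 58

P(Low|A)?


P(Low|A) = 18/(18+11) = 18/29

P = 18/29 ≈ 62.07%


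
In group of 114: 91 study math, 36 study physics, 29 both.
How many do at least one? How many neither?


|A∪B| = 91+36-29 = 98
Neither = 114-98 = 16

At least one: 98; Neither: 16


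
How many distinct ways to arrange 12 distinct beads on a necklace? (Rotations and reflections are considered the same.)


Free circular arrangements: rotations and reflections both identified.
(n-1)!/2 = 11!/2 = 39916800/2 = 19958400

19958400


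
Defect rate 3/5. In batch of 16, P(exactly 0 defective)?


Binomial: P(X=0) = C(16,0)×p^0×(1-p)^16
= 1 × 1 × 65536/152587890625 = 65536/152587890625

P(X=0) = 65536/152587890625 ≈ 0.00%


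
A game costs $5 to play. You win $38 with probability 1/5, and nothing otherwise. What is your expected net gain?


E[gain] = (38-5)×1/5 + (-5)×4/5
= 33/5 - 4 = 13/5

Expected net gain = $13/5 ≈ $2.60


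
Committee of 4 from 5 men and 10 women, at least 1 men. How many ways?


Count by #men:
  1M,3W: C(5,1)×C(10,3)=600
  2M,2W: C(5,2)×C(10,2)=450
  3M,1W: C(5,3)×C(10,1)=100
  4M,0W: C(5,4)×C(10,0)=5
Total = 1155

1155


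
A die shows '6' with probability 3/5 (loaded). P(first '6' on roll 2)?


Geometric: P(X=2) = (1-p)^(k-1)×p = (2/5)^1×3/5 = 6/25

P(X=2) = 6/25 ≈ 24.00%


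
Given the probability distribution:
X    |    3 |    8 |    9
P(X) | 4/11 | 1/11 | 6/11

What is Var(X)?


E[X] = 74/11
E[X²] = 586/11
Var(X) = E[X²] - (E[X])² = 586/11 - 5476/121 = 970/121

Var(X) = 970/121 ≈ 8.0165


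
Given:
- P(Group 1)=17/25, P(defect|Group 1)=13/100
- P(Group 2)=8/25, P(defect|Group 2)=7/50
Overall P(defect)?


P(B) = Σ P(B|Aᵢ)×P(Aᵢ)
  13/100×17/25 = 221/2500
  7/50×8/25 = 28/625
Sum = 333/2500

P(defect) = 333/2500 ≈ 13.32%


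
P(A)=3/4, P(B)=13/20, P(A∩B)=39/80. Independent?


P(A)×P(B) = 39/80
P(A∩B) = 39/80
Equal ✓ → Independent

Yes, independent


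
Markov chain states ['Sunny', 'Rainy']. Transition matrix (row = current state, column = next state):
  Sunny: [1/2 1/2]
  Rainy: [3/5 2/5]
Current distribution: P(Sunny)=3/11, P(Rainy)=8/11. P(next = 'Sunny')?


P(next=Sunny) = Σᵢ P(now=i)×P(i→Sunny)
= 3/11×1/2 + 8/11×3/5
= 3/22 + 24/55 = 63/110

P = 63/110 ≈ 0.5727


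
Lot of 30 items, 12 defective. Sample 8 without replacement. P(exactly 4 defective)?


Hypergeometric: C(12,4)×C(18,4)/C(30,8)
= 495×3060/5852925 = 2244/8671

P(X=4) = 2244/8671 ≈ 25.88%


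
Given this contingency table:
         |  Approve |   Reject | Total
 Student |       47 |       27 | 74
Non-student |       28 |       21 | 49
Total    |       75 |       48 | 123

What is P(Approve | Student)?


P(Approve | Student) = 47/(47+27) = 47/74

P(Approve|Student) = 47/74 ≈ 63.51%


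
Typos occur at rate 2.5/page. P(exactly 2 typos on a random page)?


Poisson(λ=2.5): P(X=2) = e^(-λ)×λ^k/k!
= e^(-2.5) × 2.5^2 / 2!
≈ 0.08208499862 × 6.25 / 2 ≈ 0.256516

P(X=2) ≈ 0.256516 ≈ 25.65%


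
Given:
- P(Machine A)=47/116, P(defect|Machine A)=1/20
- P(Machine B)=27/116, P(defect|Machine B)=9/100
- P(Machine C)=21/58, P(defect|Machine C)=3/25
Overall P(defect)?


P(B) = Σ P(B|Aᵢ)×P(Aᵢ)
  1/20×47/116 = 47/2320
  9/100×27/116 = 243/11600
  3/25×21/58 = 63/1450
Sum = 491/5800

P(defect) = 491/5800 ≈ 8.47%


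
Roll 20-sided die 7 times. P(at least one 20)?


P(no 20)^7 = (19/20)^7 = 893871739/1280000000
P(≥1) = 1 - 893871739/1280000000 = 386128261/1280000000

P = 386128261/1280000000 ≈ 30.17%


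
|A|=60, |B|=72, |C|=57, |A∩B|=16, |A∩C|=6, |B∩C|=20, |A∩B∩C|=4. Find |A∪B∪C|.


|A∪B∪C| = 60+72+57-16-6-20+4 = 151

|A∪B∪C| = 151


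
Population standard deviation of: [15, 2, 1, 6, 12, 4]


Mean = 40/6 = 20/3
  (15-20/3)²=625/9
  (2-20/3)²=196/9
  (1-20/3)²=289/9
  (6-20/3)²=4/9
  (12-20/3)²=256/9
  (4-20/3)²=64/9
Σ(x-μ)² = 478/3
σ² = (478/3)/6 = 239/9

σ = √(239/9) ≈ 5.1532


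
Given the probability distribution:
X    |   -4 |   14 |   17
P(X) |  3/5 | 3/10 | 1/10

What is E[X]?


E[X] = Σ x·P(X=x)
= (-4)×(3/5) + (14)×(3/10) + (17)×(1/10)
= 7/2

E[X] = 7/2


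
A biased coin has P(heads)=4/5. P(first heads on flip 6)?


Geometric: P(X=6) = (1-p)^(k-1)×p = (1/5)^5×4/5 = 4/15625

P(X=6) = 4/15625 ≈ 0.03%


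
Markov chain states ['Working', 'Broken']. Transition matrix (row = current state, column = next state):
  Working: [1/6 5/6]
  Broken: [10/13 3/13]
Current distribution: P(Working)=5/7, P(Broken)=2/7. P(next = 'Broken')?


P(next=Broken) = Σᵢ P(now=i)×P(i→Broken)
= 5/7×5/6 + 2/7×3/13
= 25/42 + 6/91 = 361/546

P = 361/546 ≈ 0.6612


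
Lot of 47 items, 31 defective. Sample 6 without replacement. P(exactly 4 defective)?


Hypergeometric: C(31,4)×C(16,2)/C(47,6)
= 31465×120/10737573 = 179800/511313

P(X=4) = 179800/511313 ≈ 35.16%


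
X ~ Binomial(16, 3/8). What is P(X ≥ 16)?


P(X ≥ 16) = Σ P(X=i) for i=16..16
P(X=16) = 43046721/281474976710656
Sum = 43046721/281474976710656

P(X ≥ 16) = 43046721/281474976710656 ≈ 0.00%


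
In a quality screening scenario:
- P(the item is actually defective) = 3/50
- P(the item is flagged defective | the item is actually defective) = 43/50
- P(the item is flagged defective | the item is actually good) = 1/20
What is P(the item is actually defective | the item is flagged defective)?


Using Bayes' theorem:
P(A|B) = P(B|A)·P(A) / P(B)

P(the item is flagged defective) = 43/50 × 3/50 + 1/20 × 47/50
= 129/2500 + 47/1000 = 493/5000

P(the item is actually defective|the item is flagged defective) = (129/2500) / (493/5000) = 258/493

P(the item is actually defective|the item is flagged defective) = 258/493 ≈ 52.33%
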